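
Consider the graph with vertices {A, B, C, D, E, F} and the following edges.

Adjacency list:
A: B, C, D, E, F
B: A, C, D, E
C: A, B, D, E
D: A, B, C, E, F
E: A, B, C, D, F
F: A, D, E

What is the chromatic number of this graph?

5

A, B, C, D, E form a clique, so at least 5 colors are needed.
5 colors suffice: color red → {A}; color blue → {E}; color green → {D}; color yellow → {C, F}; color purple → {B}. No two adjacent vertices share a color.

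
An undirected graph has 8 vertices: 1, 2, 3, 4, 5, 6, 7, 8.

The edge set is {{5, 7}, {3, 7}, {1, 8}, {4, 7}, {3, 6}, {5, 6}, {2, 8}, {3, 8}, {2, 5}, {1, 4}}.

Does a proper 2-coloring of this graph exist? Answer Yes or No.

The cycle 3-8-1-4-7-3 has odd length 5, so it cannot be 2-colored; at least 3 colors are needed.
So 2 colors are not enough.

No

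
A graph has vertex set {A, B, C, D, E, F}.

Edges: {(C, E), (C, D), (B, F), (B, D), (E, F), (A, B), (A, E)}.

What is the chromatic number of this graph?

The cycle E-C-D-B-F-E has odd length 5, so it cannot be 2-colored; at least 3 colors are needed.
3 colors suffice: color red → {B, E}; color blue → {A, D, F}; color green → {C}. No two adjacent vertices share a color.

3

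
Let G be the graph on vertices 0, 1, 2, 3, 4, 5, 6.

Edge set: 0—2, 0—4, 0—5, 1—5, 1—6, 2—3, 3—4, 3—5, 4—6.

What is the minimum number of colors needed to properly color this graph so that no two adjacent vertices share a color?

The cycle 5-3-4-6-1-5 has odd length 5, so it cannot be 2-colored; at least 3 colors are needed.
3 colors suffice: 0=b, 1=c, 2=a, 3=b, 4=a, 5=a, 6=b. Every edge joins two different colors.

3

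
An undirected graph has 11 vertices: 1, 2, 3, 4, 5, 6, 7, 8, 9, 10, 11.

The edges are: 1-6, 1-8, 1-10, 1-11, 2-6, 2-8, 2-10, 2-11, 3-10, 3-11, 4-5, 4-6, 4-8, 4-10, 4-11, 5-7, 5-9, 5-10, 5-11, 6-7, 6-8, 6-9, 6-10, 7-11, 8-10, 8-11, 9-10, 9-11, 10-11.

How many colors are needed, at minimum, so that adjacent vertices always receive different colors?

4

4, 8, 10, 11 are mutually adjacent (a clique of size 4), so at least 4 colors are needed.
4 colors suffice: color red → {6, 11}; color blue → {7, 10}; color green → {3, 5, 8}; color yellow → {1, 2, 4, 9}. Every edge joins two different colors.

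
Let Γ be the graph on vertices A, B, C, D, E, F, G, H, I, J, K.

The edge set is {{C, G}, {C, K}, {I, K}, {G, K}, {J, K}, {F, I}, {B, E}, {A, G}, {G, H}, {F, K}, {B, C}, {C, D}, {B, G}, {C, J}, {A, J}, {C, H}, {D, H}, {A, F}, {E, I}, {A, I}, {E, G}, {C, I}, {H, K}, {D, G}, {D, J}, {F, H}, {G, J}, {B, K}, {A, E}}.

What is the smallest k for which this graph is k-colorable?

4

C, D, G, H are mutually adjacent (a clique of size 4), so at least 4 colors are needed.
4 colors suffice: color red → {G, I}; color blue → {C, E, F}; color green → {A, D, K}; color yellow → {B, H, J}. Each edge has distinct colors on its endpoints.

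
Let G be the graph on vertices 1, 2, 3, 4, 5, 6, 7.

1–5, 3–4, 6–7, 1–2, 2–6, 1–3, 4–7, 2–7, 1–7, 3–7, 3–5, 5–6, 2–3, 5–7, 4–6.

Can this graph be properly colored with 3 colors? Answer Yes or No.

No

1, 3, 5, 7 form a clique, so at least 4 colors are needed.
So 3 colors are not enough.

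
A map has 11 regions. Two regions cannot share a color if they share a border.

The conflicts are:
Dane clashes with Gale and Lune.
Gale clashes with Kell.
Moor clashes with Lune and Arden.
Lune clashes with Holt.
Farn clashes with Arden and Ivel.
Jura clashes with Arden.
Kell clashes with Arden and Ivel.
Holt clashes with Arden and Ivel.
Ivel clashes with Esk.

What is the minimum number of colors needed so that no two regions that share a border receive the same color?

2

Kell and Ivel conflict, so at least 2 colors are needed.
2 colors suffice: color 1 → {Gale, Lune, Arden, Ivel}; color 2 → {Dane, Moor, Farn, Jura, Kell, Holt, Esk}. No two conflicting regions share a color.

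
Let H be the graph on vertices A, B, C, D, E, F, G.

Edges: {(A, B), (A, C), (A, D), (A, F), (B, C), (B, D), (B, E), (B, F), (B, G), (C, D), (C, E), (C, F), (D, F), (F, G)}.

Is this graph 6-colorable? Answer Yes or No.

Yes

The chromatic number is 5. A, B, C, D, F are pairwise adjacent (a clique of size 5), so at least 5 colors are needed.
5 colors suffice: color 1 → {B}; color 2 → {E, F}; color 3 → {C, G}; color 4 → {D}; color 5 → {A}.
Since 6 ≥ 5, a proper 6-coloring certainly exists.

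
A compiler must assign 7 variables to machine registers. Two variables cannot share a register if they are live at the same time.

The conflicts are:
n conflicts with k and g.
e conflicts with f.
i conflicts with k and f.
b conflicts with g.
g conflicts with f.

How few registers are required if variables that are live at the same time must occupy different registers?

The cycle i-k-n-g-f-i has odd length 5, so it cannot be 2-colored; at least 3 registers are needed.
3 registers suffice: register 1 → {n, b, f}; register 2 → {e, i, g}; register 3 → {k}. Each listed conflict is separated.

3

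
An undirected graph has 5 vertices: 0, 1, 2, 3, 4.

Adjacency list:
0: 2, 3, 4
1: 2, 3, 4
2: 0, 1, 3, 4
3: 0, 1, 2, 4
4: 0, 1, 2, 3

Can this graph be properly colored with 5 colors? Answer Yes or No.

The chromatic number is 4. 1, 2, 3, 4 are pairwise adjacent (a clique of size 4), so at least 4 colors are needed.
4 colors suffice: color red → {4}; color blue → {3}; color green → {2}; color yellow → {0, 1}.
Since 5 ≥ 4, a proper 5-coloring certainly exists.

Yes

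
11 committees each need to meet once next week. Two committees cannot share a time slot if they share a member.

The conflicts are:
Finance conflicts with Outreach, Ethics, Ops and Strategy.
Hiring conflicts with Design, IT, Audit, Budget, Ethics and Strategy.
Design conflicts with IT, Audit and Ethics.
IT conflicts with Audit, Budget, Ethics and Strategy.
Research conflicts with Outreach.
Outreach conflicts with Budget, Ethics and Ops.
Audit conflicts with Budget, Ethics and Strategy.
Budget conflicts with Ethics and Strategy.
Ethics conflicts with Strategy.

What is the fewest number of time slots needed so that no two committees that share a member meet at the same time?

Hiring, IT, Audit, Budget, Ethics, Strategy pairwise conflict, so at least 6 time slots are needed.
6 time slots suffice: Finance=3, Hiring=4, Design=2, IT=6, Research=1, Outreach=2, Audit=3, Budget=5, Ethics=1, Ops=1, Strategy=2. No two conflicting committees share a time slot.

6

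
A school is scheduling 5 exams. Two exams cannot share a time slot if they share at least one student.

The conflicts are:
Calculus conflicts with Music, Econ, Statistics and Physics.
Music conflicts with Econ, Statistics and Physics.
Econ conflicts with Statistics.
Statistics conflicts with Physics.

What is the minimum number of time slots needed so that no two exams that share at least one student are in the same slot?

Calculus, Music, Econ, Statistics all conflict with each other, so at least 4 time slots are needed.
Using 4 time slots: Calculus=1, Music=3, Econ=4, Statistics=2, Physics=4. Every pair that conflicts lands in different time slots.

4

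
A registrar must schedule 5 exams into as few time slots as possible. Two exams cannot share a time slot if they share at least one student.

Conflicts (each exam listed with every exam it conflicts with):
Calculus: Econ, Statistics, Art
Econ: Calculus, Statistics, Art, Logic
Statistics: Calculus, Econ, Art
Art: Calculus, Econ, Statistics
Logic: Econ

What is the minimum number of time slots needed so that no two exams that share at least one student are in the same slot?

Calculus, Econ, Statistics, Art all conflict with each other, so at least 4 time slots are needed.
4 time slots suffice: time slot 1 → {Econ}; time slot 2 → {Calculus, Logic}; time slot 3 → {Art}; time slot 4 → {Statistics}. Each listed conflict is separated.

4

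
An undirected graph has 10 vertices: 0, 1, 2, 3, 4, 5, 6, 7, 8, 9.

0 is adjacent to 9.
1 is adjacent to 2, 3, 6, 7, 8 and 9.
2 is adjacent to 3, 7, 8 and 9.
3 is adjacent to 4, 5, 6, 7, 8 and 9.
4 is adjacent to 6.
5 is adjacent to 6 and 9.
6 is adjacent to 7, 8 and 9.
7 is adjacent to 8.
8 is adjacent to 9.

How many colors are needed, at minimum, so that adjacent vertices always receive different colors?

5

1, 3, 6, 7, 8 are pairwise adjacent (a clique of size 5), so at least 5 colors are needed.
A valid assignment using 5 colors: 0=red, 1=yellow, 2=blue, 3=red, 4=green, 5=yellow, 6=blue, 7=green, 8=purple, 9=green. Each edge has distinct colors on its endpoints.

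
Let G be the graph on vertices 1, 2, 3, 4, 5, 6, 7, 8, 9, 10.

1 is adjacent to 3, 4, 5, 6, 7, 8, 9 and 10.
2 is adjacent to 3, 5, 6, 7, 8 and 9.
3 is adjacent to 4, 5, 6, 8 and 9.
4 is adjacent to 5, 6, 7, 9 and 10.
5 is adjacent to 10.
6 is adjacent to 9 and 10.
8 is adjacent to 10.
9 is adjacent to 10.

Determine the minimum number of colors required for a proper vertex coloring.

5

1, 3, 4, 6, 9 are pairwise adjacent (a clique of size 5), so at least 5 colors are needed.
5 colors suffice: color red → {1, 2}; color blue → {3, 7, 10}; color green → {4, 8}; color yellow → {5, 9}; color purple → {6}. Each edge has distinct colors on its endpoints.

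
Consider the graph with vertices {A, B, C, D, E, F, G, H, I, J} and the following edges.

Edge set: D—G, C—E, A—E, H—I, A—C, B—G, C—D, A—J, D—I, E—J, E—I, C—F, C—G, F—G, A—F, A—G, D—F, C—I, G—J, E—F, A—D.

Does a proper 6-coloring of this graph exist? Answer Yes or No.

Yes

The chromatic number is 5. A, C, D, F, G form a clique, so at least 5 colors are needed.
5 colors suffice: A=3, B=1, C=1, D=5, E=2, F=4, G=2, H=1, I=3, J=1.
Since 6 ≥ 5, a proper 6-coloring certainly exists.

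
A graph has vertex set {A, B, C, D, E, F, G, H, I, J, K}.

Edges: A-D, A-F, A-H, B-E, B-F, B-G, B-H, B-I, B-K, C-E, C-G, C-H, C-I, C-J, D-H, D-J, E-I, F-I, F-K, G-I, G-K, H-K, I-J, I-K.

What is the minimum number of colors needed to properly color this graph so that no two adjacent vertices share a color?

4

B, F, I, K are mutually adjacent (a clique of size 4), so at least 4 colors are needed.
4 colors suffice: A=3, B=2, C=2, D=2, E=3, F=4, G=4, H=1, I=1, J=3, K=3. Every edge joins two different colors.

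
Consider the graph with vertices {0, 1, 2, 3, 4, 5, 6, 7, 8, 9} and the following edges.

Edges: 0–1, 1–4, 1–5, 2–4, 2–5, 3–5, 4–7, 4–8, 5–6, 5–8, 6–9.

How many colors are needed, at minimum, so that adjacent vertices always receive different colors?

1 and 5 are adjacent, so at least 2 colors are needed.
One proper 2-coloring: 0=red, 1=blue, 2=blue, 3=blue, 4=red, 5=red, 6=blue, 7=blue, 8=blue, 9=red. Each edge has distinct colors on its endpoints.

2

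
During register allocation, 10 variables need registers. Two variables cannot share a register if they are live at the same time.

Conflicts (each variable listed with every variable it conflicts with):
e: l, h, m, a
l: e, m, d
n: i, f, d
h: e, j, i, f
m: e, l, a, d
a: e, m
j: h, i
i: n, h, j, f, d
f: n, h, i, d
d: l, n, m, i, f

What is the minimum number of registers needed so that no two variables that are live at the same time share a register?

n, i, f, d all conflict with each other, so at least 4 registers are needed.
4 registers suffice: register 1 → {m, i}; register 2 → {e, j, d}; register 3 → {l, a, f}; register 4 → {n, h}. Each listed conflict is separated.

4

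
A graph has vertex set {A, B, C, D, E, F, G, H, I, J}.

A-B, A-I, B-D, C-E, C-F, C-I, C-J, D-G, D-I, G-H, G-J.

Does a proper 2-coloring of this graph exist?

The cycle I-D-G-J-C-I has odd length 5, so it cannot be 2-colored; at least 3 colors are needed.
So 2 colors are not enough.

No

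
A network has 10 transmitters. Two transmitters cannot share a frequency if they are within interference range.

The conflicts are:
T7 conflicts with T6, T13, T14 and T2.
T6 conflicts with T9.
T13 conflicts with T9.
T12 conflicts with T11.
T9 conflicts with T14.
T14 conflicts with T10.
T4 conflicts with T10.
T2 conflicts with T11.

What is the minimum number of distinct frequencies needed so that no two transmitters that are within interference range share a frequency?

T4 and T10 conflict, so at least 2 frequencies are needed.
A valid assignment using 2 frequencies: T7=1, T6=2, T13=2, T12=2, T9=1, T14=2, T4=2, T10=1, T2=2, T11=1. Each listed conflict is separated.

2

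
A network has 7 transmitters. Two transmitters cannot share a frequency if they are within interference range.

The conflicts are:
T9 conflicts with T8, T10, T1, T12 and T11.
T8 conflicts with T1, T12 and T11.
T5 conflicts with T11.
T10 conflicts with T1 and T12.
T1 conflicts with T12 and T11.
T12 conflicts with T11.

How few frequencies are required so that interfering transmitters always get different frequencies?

T9, T8, T1, T12, T11 all conflict with each other, so at least 5 frequencies are needed.
5 frequencies suffice: frequency 1 → {T5, T1}; frequency 2 → {T9}; frequency 3 → {T10, T11}; frequency 4 → {T12}; frequency 5 → {T8}. No two conflicting transmitters share a frequency.

5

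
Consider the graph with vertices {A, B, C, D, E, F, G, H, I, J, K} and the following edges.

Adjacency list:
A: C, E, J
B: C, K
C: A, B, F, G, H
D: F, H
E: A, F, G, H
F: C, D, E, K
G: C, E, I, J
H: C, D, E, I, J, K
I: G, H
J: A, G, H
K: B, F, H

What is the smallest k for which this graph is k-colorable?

G and I are adjacent, so at least 2 colors are needed.
2 colors suffice: color 1 → {A, B, F, G, H}; color 2 → {C, D, E, I, J, K}. Every edge joins two different colors.

2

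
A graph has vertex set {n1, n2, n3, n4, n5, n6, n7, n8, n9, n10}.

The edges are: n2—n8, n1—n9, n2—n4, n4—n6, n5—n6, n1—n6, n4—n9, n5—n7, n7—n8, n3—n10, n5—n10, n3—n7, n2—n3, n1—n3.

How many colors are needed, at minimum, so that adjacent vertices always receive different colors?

3

The cycle n1-n6-n5-n7-n3-n1 has odd length 5, so it cannot be 2-colored; at least 3 colors are needed.
3 colors suffice: color red → {n3, n4, n5, n8}; color blue → {n1, n2, n7, n10}; color green → {n6, n9}. No two adjacent vertices share a color.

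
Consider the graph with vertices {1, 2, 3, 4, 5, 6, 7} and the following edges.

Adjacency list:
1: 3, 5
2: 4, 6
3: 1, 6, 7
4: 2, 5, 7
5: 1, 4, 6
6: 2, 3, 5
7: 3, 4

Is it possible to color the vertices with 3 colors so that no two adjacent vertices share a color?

The chromatic number is 3. The cycle 3-6-2-4-7-3 has odd length 5, so it cannot be 2-colored; at least 3 colors are needed.
3 colors suffice: color red → {1, 4, 6}; color blue → {2, 3, 5}; color green → {7}.
That is already a proper 3-coloring.

Yes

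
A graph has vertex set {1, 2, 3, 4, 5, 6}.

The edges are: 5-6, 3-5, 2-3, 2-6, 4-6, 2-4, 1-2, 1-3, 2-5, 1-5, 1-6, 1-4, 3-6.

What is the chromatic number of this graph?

5

1, 2, 3, 5, 6 are mutually adjacent (a clique of size 5), so at least 5 colors are needed.
5 colors suffice: color a → {6}; color b → {2}; color c → {1}; color d → {3, 4}; color e → {5}. No two adjacent vertices share a color.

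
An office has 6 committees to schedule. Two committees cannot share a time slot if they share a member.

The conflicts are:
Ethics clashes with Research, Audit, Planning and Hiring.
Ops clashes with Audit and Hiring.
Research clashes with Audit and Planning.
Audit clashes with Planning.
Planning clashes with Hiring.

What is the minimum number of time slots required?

Ethics, Research, Audit, Planning all conflict with each other, so at least 4 time slots are needed.
4 time slots suffice: time slot 1 → {Ops, Planning}; time slot 2 → {Ethics}; time slot 3 → {Audit, Hiring}; time slot 4 → {Research}. Each listed conflict is separated.

4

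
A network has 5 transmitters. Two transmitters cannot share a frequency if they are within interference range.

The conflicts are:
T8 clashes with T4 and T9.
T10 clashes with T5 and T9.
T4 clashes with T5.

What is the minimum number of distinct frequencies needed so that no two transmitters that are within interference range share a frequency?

The cycle T10-T5-T4-T8-T9-T10 has odd length 5, so it cannot be 2-colored; at least 3 frequencies are needed.
3 frequencies suffice: frequency 1 → {T4, T9}; frequency 2 → {T8, T5}; frequency 3 → {T10}. No two conflicting transmitters share a frequency.

3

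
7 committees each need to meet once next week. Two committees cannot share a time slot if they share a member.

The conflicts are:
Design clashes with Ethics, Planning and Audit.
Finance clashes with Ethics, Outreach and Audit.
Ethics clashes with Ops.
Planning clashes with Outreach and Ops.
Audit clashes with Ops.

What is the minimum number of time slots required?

3

The cycle Design-Planning-Outreach-Finance-Ethics-Design has odd length 5, so it cannot be 2-colored; at least 3 time slots are needed.
3 time slots suffice: time slot 1 → {Design, Finance, Ops}; time slot 2 → {Ethics, Planning, Audit}; time slot 3 → {Outreach}. Every pair that conflicts lands in different time slots.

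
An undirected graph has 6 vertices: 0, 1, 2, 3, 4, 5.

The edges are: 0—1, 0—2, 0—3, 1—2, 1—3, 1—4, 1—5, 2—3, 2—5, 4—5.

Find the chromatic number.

4

0, 1, 2, 3 are pairwise adjacent (a clique of size 4), so at least 4 colors are needed.
4 colors suffice: 0=c, 1=a, 2=b, 3=d, 4=b, 5=c. Each edge has distinct colors on its endpoints.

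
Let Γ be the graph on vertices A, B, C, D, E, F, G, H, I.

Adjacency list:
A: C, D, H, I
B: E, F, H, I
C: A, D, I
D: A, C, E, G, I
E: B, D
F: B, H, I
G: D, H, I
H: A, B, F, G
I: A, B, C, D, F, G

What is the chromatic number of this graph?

4

A, C, D, I are pairwise adjacent (a clique of size 4), so at least 4 colors are needed.
4 colors suffice: color red → {E, H, I}; color blue → {B, D}; color green → {A, F, G}; color yellow → {C}. Every edge joins two different colors.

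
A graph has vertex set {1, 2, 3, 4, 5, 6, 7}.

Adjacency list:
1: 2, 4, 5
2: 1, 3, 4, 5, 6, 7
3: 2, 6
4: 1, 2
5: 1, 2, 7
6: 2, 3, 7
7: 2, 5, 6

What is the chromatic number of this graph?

2, 6, 7 form a triangle, so at least 3 colors are needed.
One proper 3-coloring: 1=green, 2=red, 3=green, 4=blue, 5=blue, 6=blue, 7=green. Each edge has distinct colors on its endpoints.

3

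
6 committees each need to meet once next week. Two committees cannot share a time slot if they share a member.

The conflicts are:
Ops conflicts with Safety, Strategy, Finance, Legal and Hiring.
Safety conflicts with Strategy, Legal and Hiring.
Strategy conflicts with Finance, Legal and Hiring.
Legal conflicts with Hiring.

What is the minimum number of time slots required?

5

Ops, Safety, Strategy, Legal, Hiring are mutually in conflict, so at least 5 time slots are needed.
A valid assignment using 5 time slots: Ops=2, Safety=3, Strategy=1, Finance=3, Legal=5, Hiring=4. No two conflicting committees share a time slot.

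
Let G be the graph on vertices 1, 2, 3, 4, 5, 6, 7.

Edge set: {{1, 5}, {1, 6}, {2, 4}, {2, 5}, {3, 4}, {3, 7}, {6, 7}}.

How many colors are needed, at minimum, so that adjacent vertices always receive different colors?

The cycle 3-4-2-5-1-6-7-3 has odd length 7, so it cannot be 2-colored; at least 3 colors are needed.
One proper 3-coloring: 1=blue, 2=blue, 3=blue, 4=red, 5=red, 6=red, 7=green. Every edge joins two different colors.

3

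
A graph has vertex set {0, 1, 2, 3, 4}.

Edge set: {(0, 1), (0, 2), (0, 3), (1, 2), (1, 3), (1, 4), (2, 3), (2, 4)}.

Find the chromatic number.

4

0, 1, 2, 3 form a clique, so at least 4 colors are needed.
4 colors suffice: color a → {2}; color b → {1}; color c → {0, 4}; color d → {3}. Every edge joins two different colors.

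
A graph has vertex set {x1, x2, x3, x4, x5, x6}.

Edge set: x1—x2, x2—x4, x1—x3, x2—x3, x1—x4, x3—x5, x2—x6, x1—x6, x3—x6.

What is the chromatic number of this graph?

4

x1, x2, x3, x6 form a clique, so at least 4 colors are needed.
4 colors suffice: color 1 → {x1, x5}; color 2 → {x2}; color 3 → {x3, x4}; color 4 → {x6}. No two adjacent vertices share a color.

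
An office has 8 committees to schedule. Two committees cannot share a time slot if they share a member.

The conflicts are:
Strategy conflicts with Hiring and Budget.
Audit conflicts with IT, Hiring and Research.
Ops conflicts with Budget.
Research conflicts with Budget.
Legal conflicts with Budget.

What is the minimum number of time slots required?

The cycle Hiring-Strategy-Budget-Research-Audit-Hiring has odd length 5, so it cannot be 2-colored; at least 3 time slots are needed.
Using 3 time slots: Strategy=3, Audit=1, IT=2, Ops=2, Hiring=2, Research=2, Legal=2, Budget=1. Each listed conflict is separated.

3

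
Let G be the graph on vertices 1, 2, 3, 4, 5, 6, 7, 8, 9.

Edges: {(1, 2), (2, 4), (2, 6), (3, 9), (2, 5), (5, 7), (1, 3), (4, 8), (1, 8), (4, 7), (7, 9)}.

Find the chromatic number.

2

3 and 9 are adjacent, so at least 2 colors are needed.
2 colors suffice: color a → {2, 3, 7, 8}; color b → {1, 4, 5, 6, 9}. Each edge has distinct colors on its endpoints.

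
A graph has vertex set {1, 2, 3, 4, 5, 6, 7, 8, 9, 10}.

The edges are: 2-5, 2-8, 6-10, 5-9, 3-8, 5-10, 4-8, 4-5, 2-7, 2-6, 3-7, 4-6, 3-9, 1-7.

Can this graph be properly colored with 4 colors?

Yes

The chromatic number is 3. The cycle 7-3-9-5-2-7 has odd length 5, so it cannot be 2-colored; at least 3 colors are needed.
3 colors suffice: color a → {5, 6, 7, 8}; color b → {1, 2, 3, 4, 10}; color c → {9}.
Since 4 ≥ 3, a proper 4-coloring certainly exists.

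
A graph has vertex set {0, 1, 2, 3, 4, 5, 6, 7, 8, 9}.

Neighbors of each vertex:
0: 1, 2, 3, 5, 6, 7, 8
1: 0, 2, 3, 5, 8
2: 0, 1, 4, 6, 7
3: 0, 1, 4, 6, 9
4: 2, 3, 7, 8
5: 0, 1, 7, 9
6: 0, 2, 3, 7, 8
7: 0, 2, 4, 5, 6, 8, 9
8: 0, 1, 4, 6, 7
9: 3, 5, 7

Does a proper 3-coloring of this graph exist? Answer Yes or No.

No

0, 2, 6, 7 are mutually adjacent (a clique of size 4), so at least 4 colors are needed.
So 3 colors are not enough.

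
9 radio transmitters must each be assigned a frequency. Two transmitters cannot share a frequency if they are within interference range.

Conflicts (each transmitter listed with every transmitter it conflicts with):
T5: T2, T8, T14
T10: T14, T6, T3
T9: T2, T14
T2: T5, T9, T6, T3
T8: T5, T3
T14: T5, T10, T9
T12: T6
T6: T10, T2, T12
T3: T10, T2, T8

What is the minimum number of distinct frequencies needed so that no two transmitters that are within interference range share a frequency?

3

The cycle T2-T9-T14-T10-T6-T2 has odd length 5, so it cannot be 2-colored; at least 3 frequencies are needed.
3 frequencies suffice: frequency 1 → {T2, T8, T14, T12}; frequency 2 → {T5, T9, T6, T3}; frequency 3 → {T10}. Every pair that conflicts lands in different frequencies.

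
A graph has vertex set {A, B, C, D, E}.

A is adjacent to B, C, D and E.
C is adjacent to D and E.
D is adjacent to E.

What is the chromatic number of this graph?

4

A, C, D, E form a clique, so at least 4 colors are needed.
One proper 4-coloring: A=1, B=2, C=3, D=2, E=4. Every edge joins two different colors.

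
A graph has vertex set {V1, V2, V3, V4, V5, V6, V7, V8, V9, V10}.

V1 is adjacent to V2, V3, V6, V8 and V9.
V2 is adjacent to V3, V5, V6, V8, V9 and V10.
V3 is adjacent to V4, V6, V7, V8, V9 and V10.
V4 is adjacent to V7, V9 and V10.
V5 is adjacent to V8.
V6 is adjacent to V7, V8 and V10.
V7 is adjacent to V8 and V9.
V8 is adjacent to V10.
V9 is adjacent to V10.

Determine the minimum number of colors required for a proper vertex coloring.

5

V1, V2, V3, V6, V8 are mutually adjacent (a clique of size 5), so at least 5 colors are needed.
One proper 5-coloring: V1=Y, V2=G, V3=R, V4=P, V5=R, V6=P, V7=G, V8=B, V9=B, V10=Y. No two adjacent vertices share a color.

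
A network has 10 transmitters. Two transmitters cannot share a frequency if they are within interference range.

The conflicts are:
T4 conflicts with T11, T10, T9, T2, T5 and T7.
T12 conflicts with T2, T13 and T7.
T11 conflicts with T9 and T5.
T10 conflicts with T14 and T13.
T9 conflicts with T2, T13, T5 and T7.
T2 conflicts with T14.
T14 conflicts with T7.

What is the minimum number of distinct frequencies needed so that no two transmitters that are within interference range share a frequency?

T4, T11, T9, T5 pairwise conflict, so at least 4 frequencies are needed.
4 frequencies suffice: T4=2, T12=1, T11=3, T10=1, T9=1, T2=3, T14=2, T13=2, T5=4, T7=3. No two conflicting transmitters share a frequency.

4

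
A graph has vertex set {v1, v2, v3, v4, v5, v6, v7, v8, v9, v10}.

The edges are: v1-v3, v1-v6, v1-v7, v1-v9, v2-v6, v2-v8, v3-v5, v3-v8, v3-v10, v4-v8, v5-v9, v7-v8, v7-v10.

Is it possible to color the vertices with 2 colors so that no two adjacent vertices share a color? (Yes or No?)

No

The cycle v2-v8-v7-v1-v6-v2 has odd length 5, so it cannot be 2-colored; at least 3 colors are needed.
So 2 colors are not enough.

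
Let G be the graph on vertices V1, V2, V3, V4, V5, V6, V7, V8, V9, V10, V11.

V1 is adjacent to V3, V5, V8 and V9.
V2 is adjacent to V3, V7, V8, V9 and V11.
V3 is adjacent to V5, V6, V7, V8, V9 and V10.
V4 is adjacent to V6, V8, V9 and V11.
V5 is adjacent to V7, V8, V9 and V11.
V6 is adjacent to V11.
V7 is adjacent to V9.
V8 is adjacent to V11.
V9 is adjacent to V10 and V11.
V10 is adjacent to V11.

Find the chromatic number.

V2, V3, V7, V9 form a clique, so at least 4 colors are needed.
4 colors suffice: color 1 → {V6, V8, V9}; color 2 → {V3, V11}; color 3 → {V2, V4, V5, V10}; color 4 → {V1, V7}. Each edge has distinct colors on its endpoints.

4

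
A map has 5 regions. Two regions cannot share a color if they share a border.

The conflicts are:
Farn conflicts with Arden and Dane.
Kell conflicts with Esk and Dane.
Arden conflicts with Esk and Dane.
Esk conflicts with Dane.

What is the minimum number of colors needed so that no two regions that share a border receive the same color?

Kell, Esk, Dane are mutually in conflict, so at least 3 colors are needed.
3 colors suffice: color 1 → {Dane}; color 2 → {Farn, Esk}; color 3 → {Kell, Arden}. No two conflicting regions share a color.

3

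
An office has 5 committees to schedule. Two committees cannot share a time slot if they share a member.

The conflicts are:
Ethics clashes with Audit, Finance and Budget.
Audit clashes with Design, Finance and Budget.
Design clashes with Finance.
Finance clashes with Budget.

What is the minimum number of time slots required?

Ethics, Audit, Finance, Budget are mutually in conflict, so at least 4 time slots are needed.
Using 4 time slots: Ethics=3, Audit=2, Design=3, Finance=1, Budget=4. Every pair that conflicts lands in different time slots.

4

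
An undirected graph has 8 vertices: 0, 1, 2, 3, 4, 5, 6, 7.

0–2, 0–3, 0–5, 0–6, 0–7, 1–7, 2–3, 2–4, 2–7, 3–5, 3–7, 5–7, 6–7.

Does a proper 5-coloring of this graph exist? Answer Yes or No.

Yes

The chromatic number is 4. 0, 3, 5, 7 are pairwise adjacent (a clique of size 4), so at least 4 colors are needed.
4 colors suffice: color a → {4, 7}; color b → {0, 1}; color c → {3, 6}; color d → {2, 5}.
Since 5 ≥ 4, a proper 5-coloring certainly exists.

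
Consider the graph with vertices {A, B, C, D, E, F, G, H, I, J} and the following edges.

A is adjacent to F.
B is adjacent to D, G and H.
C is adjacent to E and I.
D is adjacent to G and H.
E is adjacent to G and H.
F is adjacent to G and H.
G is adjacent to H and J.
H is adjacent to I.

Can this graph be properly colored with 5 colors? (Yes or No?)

Yes

The chromatic number is 4. B, D, G, H form a clique, so at least 4 colors are needed.
One proper 4-coloring: A=red, B=yellow, C=blue, D=green, E=green, F=green, G=red, H=blue, I=red, J=blue.
Since 5 ≥ 4, a proper 5-coloring certainly exists.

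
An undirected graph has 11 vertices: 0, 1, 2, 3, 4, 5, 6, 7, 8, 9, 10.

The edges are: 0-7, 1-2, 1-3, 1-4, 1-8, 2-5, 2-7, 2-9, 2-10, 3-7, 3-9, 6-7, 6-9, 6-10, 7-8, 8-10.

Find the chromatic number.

2

1 and 4 are adjacent, so at least 2 colors are needed.
2 colors suffice: color red → {1, 5, 7, 9, 10}; color blue → {0, 2, 3, 4, 6, 8}. Every edge joins two different colors.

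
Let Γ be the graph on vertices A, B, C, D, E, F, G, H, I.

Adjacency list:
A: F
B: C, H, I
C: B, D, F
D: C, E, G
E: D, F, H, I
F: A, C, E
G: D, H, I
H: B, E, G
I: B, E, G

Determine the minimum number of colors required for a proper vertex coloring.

3

The cycle B-H-G-D-C-B has odd length 5, so it cannot be 2-colored; at least 3 colors are needed.
One proper 3-coloring: A=1, B=3, C=1, D=2, E=1, F=2, G=1, H=2, I=2. No two adjacent vertices share a color.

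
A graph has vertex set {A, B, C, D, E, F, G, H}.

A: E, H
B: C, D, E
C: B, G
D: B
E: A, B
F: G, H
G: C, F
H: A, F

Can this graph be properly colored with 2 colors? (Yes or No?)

The cycle G-C-B-E-A-H-F-G has odd length 7, so it cannot be 2-colored; at least 3 colors are needed.
So 2 colors are not enough.

No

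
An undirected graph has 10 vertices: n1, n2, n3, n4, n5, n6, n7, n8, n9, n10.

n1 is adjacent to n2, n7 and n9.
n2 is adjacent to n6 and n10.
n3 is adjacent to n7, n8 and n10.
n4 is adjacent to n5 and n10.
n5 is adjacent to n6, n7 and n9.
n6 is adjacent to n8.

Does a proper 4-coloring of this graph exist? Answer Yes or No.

Yes

The chromatic number is 3. The cycle n8-n6-n2-n10-n3-n8 has odd length 5, so it cannot be 2-colored; at least 3 colors are needed.
3 colors suffice: color R → {n2, n3, n5}; color B → {n6, n7, n9, n10}; color G → {n1, n4, n8}.
Since 4 ≥ 3, a proper 4-coloring certainly exists.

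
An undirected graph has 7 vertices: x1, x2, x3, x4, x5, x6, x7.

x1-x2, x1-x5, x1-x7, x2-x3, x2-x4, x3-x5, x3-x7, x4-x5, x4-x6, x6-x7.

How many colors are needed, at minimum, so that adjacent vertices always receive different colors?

The cycle x7-x3-x5-x4-x6-x7 has odd length 5, so it cannot be 2-colored; at least 3 colors are needed.
3 colors suffice: color 1 → {x2, x5, x7}; color 2 → {x1, x3, x4}; color 3 → {x6}. No two adjacent vertices share a color.

3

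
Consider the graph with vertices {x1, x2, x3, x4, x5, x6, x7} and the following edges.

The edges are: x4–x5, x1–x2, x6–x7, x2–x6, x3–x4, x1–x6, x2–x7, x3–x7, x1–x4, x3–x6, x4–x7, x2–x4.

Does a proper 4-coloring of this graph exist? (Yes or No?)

Yes

The chromatic number is 3. x3, x6, x7 are mutually adjacent, so at least 3 colors are needed.
3 colors suffice: color 1 → {x4, x6}; color 2 → {x1, x5, x7}; color 3 → {x2, x3}.
Since 4 ≥ 3, a proper 4-coloring certainly exists.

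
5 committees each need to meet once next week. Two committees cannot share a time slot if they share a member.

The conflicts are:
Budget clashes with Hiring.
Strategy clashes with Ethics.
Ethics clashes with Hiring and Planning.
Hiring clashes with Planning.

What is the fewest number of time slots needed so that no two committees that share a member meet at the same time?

Ethics, Hiring, Planning are mutually in conflict, so at least 3 time slots are needed.
3 time slots suffice: time slot 1 → {Strategy, Hiring}; time slot 2 → {Budget, Ethics}; time slot 3 → {Planning}. Every pair that conflicts lands in different time slots.

3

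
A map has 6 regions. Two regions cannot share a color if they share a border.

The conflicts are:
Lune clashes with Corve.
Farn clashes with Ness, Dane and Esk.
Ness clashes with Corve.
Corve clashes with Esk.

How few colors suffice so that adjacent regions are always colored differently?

2

Corve and Esk conflict, so at least 2 colors are needed.
2 colors suffice: color 1 → {Farn, Corve}; color 2 → {Lune, Ness, Dane, Esk}. Every pair that conflicts lands in different colors.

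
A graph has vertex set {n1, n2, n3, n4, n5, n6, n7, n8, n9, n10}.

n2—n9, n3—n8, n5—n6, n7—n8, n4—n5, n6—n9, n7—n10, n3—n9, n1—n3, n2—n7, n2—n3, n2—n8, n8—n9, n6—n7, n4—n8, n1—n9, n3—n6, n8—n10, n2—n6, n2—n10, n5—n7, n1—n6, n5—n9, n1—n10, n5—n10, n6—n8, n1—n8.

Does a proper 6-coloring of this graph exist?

The chromatic number is 5. n1, n3, n6, n8, n9 form a clique, so at least 5 colors are needed.
5 colors suffice: color 1 → {n5, n8}; color 2 → {n4, n6, n10}; color 3 → {n1, n2}; color 4 → {n7, n9}; color 5 → {n3}.
Since 6 ≥ 5, a proper 6-coloring certainly exists.

Yes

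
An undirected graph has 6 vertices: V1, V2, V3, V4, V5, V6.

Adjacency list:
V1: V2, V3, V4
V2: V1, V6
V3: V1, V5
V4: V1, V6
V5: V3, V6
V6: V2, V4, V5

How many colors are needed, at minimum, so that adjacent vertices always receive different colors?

The cycle V3-V1-V2-V6-V5-V3 has odd length 5, so it cannot be 2-colored; at least 3 colors are needed.
A valid assignment using 3 colors: V1=1, V2=2, V3=2, V4=2, V5=3, V6=1. No two adjacent vertices share a color.

3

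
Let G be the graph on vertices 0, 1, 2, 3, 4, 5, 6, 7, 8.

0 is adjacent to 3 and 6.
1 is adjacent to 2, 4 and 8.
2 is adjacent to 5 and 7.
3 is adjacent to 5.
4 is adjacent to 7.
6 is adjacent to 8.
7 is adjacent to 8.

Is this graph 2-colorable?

No

The cycle 5-2-7-8-6-0-3-5 has odd length 7, so it cannot be 2-colored; at least 3 colors are needed.
So 2 colors are not enough.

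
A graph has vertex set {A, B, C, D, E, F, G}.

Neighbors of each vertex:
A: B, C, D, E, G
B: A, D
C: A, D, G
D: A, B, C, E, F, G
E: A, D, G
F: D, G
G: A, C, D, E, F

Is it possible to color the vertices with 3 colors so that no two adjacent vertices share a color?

No

A, D, E, G are mutually adjacent (a clique of size 4), so at least 4 colors are needed.
So 3 colors are not enough.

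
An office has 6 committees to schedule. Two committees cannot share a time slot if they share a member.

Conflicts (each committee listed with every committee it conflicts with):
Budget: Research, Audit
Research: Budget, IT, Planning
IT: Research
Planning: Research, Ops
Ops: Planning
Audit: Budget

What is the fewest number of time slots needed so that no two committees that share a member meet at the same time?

2

Planning and Ops conflict, so at least 2 time slots are needed.
2 time slots suffice: time slot 1 → {Research, Ops, Audit}; time slot 2 → {Budget, IT, Planning}. Every pair that conflicts lands in different time slots.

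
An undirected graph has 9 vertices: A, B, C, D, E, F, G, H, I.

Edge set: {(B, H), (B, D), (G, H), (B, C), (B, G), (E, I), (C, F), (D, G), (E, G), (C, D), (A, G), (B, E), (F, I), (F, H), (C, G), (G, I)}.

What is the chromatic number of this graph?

B, C, D, G are pairwise adjacent (a clique of size 4), so at least 4 colors are needed.
4 colors suffice: A=2, B=2, C=3, D=4, E=3, F=1, G=1, H=3, I=2. Each edge has distinct colors on its endpoints.

4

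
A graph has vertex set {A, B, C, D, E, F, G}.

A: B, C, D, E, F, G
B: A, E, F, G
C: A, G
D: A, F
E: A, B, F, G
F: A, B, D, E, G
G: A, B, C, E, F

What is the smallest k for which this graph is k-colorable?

5

A, B, E, F, G are mutually adjacent (a clique of size 5), so at least 5 colors are needed.
One proper 5-coloring: A=1, B=4, C=2, D=3, E=5, F=2, G=3. No two adjacent vertices share a color.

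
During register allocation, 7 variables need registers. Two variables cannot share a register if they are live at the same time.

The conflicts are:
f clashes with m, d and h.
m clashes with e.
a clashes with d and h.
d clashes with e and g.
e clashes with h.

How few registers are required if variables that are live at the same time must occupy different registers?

2

f and h conflict, so at least 2 registers are needed.
2 registers suffice: register 1 → {m, d, h}; register 2 → {f, a, e, g}. Every pair that conflicts lands in different registers.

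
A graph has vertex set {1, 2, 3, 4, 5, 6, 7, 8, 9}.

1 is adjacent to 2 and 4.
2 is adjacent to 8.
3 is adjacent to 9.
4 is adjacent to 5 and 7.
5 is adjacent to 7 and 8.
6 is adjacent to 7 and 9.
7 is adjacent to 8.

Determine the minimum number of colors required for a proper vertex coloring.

3

5, 7, 8 form a triangle, so at least 3 colors are needed.
One proper 3-coloring: 1=c, 2=a, 3=b, 4=b, 5=c, 6=b, 7=a, 8=b, 9=a. Every edge joins two different colors.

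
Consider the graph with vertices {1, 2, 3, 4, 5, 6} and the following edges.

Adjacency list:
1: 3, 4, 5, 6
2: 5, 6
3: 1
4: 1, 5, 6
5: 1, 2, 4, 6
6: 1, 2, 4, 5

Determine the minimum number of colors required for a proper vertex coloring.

1, 4, 5, 6 form a clique, so at least 4 colors are needed.
4 colors suffice: color red → {1, 2}; color blue → {3, 5}; color green → {6}; color yellow → {4}. Every edge joins two different colors.

4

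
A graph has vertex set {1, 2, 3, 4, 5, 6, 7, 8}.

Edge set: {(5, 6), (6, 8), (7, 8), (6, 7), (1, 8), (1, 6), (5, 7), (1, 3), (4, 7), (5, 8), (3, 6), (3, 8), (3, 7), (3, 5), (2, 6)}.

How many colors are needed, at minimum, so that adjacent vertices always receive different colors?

5

3, 5, 6, 7, 8 are mutually adjacent (a clique of size 5), so at least 5 colors are needed.
5 colors suffice: color red → {4, 6}; color blue → {1, 2, 7}; color green → {3}; color yellow → {8}; color purple → {5}. Each edge has distinct colors on its endpoints.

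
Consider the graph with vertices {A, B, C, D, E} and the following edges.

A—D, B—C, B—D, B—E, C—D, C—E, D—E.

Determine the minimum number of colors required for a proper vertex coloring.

B, C, D, E are pairwise adjacent (a clique of size 4), so at least 4 colors are needed.
4 colors suffice: color 1 → {D}; color 2 → {A, C}; color 3 → {E}; color 4 → {B}. Each edge has distinct colors on its endpoints.

4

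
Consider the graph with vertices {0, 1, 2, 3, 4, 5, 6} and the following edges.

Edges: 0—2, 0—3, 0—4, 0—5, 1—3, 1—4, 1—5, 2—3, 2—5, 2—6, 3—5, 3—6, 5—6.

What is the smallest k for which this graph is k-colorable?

4

0, 2, 3, 5 form a clique, so at least 4 colors are needed.
4 colors suffice: 0=c, 1=c, 2=d, 3=b, 4=a, 5=a, 6=c. Every edge joins two different colors.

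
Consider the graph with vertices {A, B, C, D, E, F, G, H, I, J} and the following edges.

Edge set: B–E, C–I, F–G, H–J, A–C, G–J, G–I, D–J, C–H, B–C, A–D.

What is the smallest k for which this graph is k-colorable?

The cycle H-C-A-D-J-H has odd length 5, so it cannot be 2-colored; at least 3 colors are needed.
One proper 3-coloring: A=blue, B=blue, C=red, D=red, E=red, F=blue, G=red, H=green, I=blue, J=blue. No two adjacent vertices share a color.

3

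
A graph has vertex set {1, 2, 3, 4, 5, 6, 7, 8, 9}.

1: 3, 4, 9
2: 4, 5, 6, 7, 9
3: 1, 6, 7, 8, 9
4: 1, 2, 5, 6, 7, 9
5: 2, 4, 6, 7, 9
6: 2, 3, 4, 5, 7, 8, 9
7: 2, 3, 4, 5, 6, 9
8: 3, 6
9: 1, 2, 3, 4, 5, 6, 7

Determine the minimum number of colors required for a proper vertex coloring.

6

2, 4, 5, 6, 7, 9 are pairwise adjacent (a clique of size 6), so at least 6 colors are needed.
6 colors suffice: color red → {1, 6}; color blue → {8, 9}; color green → {7}; color yellow → {3, 4}; color purple → {2}; color orange → {5}. Each edge has distinct colors on its endpoints.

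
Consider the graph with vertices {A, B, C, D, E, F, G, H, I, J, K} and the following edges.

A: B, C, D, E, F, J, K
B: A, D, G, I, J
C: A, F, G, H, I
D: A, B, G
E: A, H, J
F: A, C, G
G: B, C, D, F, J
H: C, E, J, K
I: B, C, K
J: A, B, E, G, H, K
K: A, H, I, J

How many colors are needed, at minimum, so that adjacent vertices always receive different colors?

3

A, B, D are pairwise adjacent, so at least 3 colors are needed.
A valid assignment using 3 colors: A=1, B=3, C=2, D=2, E=3, F=3, G=1, H=1, I=1, J=2, K=3. Every edge joins two different colors.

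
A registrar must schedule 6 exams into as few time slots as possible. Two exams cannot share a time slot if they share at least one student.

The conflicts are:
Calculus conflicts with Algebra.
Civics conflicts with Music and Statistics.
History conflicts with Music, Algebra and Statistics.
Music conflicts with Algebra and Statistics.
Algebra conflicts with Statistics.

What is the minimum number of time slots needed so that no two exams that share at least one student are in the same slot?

History, Music, Algebra, Statistics pairwise conflict, so at least 4 time slots are needed.
4 time slots suffice: Calculus=1, Civics=2, History=4, Music=3, Algebra=2, Statistics=1. Every pair that conflicts lands in different time slots.

4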